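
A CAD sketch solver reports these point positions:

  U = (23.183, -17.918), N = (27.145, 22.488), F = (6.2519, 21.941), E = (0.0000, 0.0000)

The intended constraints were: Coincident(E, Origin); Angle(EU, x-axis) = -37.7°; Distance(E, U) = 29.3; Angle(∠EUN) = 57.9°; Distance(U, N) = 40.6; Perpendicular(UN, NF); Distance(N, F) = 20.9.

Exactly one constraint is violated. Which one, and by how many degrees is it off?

Perpendicular(UN, NF) — off by 7.10°.

E = (0.00, 0.00) ✓; EU at -37.70° ✓; |EU| = 29.30 ✓; ∠EUN = 57.90° ✓; |UN| = 40.60 ✓; ∠(UN, NF) = 97.10° ✗; |NF| = 20.90 ✓.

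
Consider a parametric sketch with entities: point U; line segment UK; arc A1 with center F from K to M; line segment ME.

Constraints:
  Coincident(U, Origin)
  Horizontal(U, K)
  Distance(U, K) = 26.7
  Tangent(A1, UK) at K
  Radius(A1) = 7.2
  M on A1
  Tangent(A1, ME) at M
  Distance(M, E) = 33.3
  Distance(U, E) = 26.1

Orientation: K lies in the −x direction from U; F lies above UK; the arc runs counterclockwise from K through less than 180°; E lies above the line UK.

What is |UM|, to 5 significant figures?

21.650

Checks: |FM| = 7.200 ✓; ∠(FM, ME) = 90.00° ✓; |ME| = 33.30 ✓; |UE| = 26.10 ✓.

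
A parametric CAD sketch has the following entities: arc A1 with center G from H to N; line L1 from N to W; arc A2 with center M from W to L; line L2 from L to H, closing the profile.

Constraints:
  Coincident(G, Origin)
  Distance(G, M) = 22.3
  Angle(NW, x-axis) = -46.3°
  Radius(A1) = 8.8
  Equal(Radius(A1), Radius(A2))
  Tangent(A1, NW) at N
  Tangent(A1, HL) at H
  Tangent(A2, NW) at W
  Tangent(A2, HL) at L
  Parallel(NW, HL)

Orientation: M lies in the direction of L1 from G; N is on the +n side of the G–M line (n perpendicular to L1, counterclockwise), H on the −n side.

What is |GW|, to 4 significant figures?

23.97

The slot axis is L1's direction at -46.3°, so u = (cos -46.3°, sin -46.3°) = (0.6909, -0.7230) and n = (−sin -46.3°, cos -46.3°) = (0.7230, 0.6909). G is at the origin and M lies 22.3 along u from G, so M = 22.3·u = (15.41, -16.12). Tangency of A1 to both parallel lines with radius 8.8 puts N and H at G ± 8.8·n: N = (6.362, 6.080), H = (-6.362, -6.080). Equal radii place W and L the same way about M: W = M + 8.8·n = (21.77, -10.04), L = M − 8.8·n = (9.045, -22.20). Then |GW| = |W − G| = 23.97.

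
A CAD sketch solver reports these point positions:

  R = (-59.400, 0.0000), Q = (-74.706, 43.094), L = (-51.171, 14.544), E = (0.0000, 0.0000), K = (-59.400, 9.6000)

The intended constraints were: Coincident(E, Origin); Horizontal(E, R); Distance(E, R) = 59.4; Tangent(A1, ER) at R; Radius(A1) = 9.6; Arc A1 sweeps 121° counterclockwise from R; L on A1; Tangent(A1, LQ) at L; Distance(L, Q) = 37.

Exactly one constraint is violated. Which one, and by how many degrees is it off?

Tangent(A1, LQ) at L — off by 8.50°.

E = (0.00, 0.00) ✓; E.y = 0.00, R.y = 0.00 ✓; |ER| = 59.40 ✓; ∠(KR, RE) = 90.00° ✓; |KR| = 9.600 ✓; bearing(K→L) − bearing(K→R) = 121.0° ✓; |KL| = 9.600 ✓; ∠(KL, LQ) = 81.50° ✗; |LQ| = 37.00 ✓.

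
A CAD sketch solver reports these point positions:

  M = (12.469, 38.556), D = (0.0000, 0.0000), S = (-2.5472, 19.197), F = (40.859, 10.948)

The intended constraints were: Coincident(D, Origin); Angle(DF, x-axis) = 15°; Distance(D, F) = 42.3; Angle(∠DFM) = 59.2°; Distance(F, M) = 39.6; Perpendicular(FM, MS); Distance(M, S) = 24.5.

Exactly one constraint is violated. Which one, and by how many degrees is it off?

Perpendicular(FM, MS) — off by 6.40°.

D = (0.00, 0.00) ✓; DF at 15.00° ✓; |DF| = 42.30 ✓; ∠DFM = 59.20° ✓; |FM| = 39.60 ✓; ∠(FM, MS) = 96.40° ✗; |MS| = 24.50 ✓.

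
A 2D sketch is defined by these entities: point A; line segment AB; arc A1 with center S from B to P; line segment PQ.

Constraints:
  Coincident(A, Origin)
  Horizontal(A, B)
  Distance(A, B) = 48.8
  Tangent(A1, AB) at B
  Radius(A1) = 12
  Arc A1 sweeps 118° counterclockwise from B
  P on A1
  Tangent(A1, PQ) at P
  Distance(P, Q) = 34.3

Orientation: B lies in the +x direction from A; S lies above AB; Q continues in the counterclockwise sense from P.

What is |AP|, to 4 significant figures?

61.96

A is at the origin; A and B share the same y with |AB| = 48.8 and B on the +x side, so B = (48.80, 0.000). The tangent condition forces SB to be normal to AB, so S = B + (0, 12) = (48.80, 12.00). On A1, B sits at bearing -90° from S; a 118° counterclockwise sweep puts P at bearing 28°, so P = S + 12.0·(cos 28°, sin 28°) = (59.40, 17.63). Then |AP| = |P − A| = 61.96.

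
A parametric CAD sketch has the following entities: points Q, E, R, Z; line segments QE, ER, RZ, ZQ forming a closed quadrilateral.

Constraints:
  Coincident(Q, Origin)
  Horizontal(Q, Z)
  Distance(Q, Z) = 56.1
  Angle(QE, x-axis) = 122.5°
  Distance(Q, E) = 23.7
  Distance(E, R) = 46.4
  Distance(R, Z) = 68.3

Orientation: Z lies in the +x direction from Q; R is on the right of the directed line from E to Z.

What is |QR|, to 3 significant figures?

27.0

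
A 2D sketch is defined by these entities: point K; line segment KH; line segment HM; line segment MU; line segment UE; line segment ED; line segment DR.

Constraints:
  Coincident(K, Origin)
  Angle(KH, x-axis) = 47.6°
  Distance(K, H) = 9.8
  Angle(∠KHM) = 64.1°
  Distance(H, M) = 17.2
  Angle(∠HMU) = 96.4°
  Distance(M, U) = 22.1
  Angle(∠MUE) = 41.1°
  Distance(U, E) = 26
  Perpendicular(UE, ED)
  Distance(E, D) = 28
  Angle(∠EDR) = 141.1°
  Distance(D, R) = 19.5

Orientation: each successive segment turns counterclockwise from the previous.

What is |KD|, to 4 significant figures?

29.28

K is at the origin; KH runs at 47.6° with length 9.8, so H = (6.608, 7.237). ∠KHM = 64.1° gives HM at 163.5° from the x-axis; with |HM| = 17.2, M = (-9.884, 12.12). ∠HMU = 96.4° gives MU at -112.9° from the x-axis; with |MU| = 22.1, U = (-18.48, -8.236). ∠MUE = 41.1° gives UE at 26.00° from the x-axis; with |UE| = 26.0, E = (4.885, 3.161). The perpendicularity gives ED at right angles to UE, so ED runs at 116.0°; with |ED| = 28.0, D = (-7.389, 28.33). Then |KD| = |D − K| = 29.28.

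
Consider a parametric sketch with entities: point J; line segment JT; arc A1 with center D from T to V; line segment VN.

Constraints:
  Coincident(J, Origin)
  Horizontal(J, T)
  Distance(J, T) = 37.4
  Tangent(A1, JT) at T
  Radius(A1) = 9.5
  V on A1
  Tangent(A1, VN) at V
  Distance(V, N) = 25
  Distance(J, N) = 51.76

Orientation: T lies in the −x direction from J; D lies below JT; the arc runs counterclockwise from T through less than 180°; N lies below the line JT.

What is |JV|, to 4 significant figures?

48.02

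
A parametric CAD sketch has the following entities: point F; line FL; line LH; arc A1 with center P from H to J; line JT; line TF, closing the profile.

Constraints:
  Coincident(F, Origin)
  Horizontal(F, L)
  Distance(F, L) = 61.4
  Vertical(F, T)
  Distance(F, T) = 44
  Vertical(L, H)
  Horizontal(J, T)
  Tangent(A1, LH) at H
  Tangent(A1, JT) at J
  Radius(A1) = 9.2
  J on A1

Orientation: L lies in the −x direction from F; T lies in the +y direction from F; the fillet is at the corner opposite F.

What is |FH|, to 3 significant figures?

70.6

F is at the origin; F and L share the same y with |FL| = 61.4 and L on the −x side, so L = (-61.4, 0.00). FT is vertical with |FT| = 44.0 and T on the +y side, so T = (0.00, 44.0). The virtual corner opposite F is at (-61.4, 44.0). The tangent condition forces PH to be normal to LH and the tangent condition forces PJ to be normal to JT, with radius 9.2, so the center P sits 9.2 in from both sides at P = (-52.2, 34.8). That places the tangent points at H = (-61.4, 34.8) on LH and J = (-52.2, 44.0) on JT. Then |FH| = |H − F| = 70.6.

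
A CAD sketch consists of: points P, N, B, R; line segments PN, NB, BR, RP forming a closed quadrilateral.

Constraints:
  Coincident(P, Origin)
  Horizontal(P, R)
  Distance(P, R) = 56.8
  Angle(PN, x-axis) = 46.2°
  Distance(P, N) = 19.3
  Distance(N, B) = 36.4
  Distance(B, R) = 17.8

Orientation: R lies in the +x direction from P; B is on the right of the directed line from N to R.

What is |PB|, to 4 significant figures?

42.51

Checks: |NB| = 36.40 ✓; |BR| = 17.80 ✓.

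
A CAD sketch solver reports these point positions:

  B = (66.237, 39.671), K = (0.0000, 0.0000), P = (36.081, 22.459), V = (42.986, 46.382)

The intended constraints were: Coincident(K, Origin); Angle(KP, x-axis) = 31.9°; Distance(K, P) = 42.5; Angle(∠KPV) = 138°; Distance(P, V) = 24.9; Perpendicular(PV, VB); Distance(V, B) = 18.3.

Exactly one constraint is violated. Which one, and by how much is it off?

Distance(V, B) = 18.3 — off by 5.90.

K = (0.00, 0.00) ✓; KP at 31.90° ✓; |KP| = 42.50 ✓; ∠KPV = 138.0° ✓; |PV| = 24.90 ✓; ∠(PV, VB) = 90.00° ✓; |VB| = 24.20 ✗.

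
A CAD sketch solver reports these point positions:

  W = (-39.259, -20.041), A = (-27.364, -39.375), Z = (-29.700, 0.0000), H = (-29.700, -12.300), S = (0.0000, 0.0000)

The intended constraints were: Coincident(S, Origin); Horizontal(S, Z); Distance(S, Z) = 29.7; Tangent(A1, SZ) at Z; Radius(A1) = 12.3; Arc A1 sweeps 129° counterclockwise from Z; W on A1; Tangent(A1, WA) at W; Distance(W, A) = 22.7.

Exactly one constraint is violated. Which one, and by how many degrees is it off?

Tangent(A1, WA) at W — off by 7.40°.

S = (0.00, 0.00) ✓; S.y = 0.00, Z.y = 0.00 ✓; |SZ| = 29.70 ✓; ∠(HZ, ZS) = 90.00° ✓; |HZ| = 12.30 ✓; bearing(H→W) − bearing(H→Z) = 129.0° ✓; |HW| = 12.30 ✓; ∠(HW, WA) = 97.40° ✗; |WA| = 22.70 ✓.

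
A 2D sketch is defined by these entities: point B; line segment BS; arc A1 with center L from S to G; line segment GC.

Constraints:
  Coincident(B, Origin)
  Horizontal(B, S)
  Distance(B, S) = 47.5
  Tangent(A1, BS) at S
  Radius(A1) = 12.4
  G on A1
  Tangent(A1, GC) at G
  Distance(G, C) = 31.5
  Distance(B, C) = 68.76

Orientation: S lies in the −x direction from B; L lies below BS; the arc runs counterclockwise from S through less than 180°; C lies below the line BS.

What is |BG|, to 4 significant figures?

61.49

B is at the origin; B and S share the same y with |BS| = 47.5 and S on the −x side, so S = (-47.50, 0.000). Tangency of A1 to BS means the radius LS is perpendicular to BS, so L = S + (0, -12.4) = (-47.50, -12.40). Since LG ⟂ GC (tangency), |LC| = √(12.4² + 31.5²) = 33.85 regardless of where G sits on A1. So C lies on both circle(B, 68.76) and circle(L, 33.85); the below-BS intersection is C = (-51.05, -46.07). G is the foot of the tangent from C: G = (-59.45, -15.71).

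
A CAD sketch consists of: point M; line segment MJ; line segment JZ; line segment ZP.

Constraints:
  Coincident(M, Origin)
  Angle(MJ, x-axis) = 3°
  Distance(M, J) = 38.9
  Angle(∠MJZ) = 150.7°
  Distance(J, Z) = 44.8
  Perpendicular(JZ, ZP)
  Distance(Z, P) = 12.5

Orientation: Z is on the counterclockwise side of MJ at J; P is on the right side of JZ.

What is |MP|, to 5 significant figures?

84.805

M is at the origin; MJ runs at 3.0° with length 38.9, so J = 38.9·(cos 3.0°, sin 3.0°) = (38.847, 2.0359). ∠MJZ = 150.7°, so JZ runs at 3.0° + (180° − 150.7°) = 32.300° from the x-axis; with |JZ| = 44.8, Z = J + 44.8·(cos 32.300°, sin 32.300°) = (76.714, 25.975). The perpendicularity gives ZP at right angles to JZ; with |ZP| = 12.5 on the right of JZ, P = Z + 12.5·(0.53435, -0.84526) = (83.394, 15.409). Then |MP| = |P − M| = 84.805.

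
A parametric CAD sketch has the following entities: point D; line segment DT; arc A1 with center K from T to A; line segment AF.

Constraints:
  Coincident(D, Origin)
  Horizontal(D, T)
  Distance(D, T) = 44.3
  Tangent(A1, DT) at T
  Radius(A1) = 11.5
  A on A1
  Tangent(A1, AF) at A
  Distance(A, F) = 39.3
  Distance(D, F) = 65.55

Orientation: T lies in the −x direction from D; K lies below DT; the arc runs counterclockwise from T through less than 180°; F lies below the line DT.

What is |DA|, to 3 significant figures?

57.2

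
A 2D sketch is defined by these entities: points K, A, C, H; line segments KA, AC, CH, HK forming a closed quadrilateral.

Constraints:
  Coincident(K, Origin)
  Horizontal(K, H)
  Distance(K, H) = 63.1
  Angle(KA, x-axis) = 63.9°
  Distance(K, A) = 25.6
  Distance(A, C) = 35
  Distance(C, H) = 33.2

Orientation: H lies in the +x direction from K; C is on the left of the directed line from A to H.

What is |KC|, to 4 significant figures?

53.91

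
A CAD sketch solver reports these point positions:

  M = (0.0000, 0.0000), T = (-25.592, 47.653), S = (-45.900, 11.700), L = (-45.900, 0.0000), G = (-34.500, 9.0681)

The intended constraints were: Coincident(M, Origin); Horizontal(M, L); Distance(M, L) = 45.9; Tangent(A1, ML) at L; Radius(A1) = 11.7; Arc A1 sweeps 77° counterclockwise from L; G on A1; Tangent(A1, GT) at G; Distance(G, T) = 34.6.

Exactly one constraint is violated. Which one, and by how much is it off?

Distance(G, T) = 34.6 — off by 5.00.

M = (0.00, 0.00) ✓; M.y = 0.00, L.y = 0.00 ✓; |ML| = 45.90 ✓; ∠(SL, LM) = 90.00° ✓; |SL| = 11.70 ✓; bearing(S→G) − bearing(S→L) = 77.00° ✓; |SG| = 11.70 ✓; ∠(SG, GT) = 90.00° ✓; |GT| = 39.60 ✗.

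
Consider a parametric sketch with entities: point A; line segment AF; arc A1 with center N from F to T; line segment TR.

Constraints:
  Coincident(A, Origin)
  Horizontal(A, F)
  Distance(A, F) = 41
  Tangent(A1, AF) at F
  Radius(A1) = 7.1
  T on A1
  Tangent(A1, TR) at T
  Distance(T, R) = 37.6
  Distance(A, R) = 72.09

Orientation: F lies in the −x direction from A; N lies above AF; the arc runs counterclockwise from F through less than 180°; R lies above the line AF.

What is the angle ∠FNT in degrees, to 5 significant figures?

129.81°

A is at the origin; A and F share the same y with |AF| = 41.0 and F on the −x side, so F = (-41.000, 0.0000). A1 meets AF tangentially, so NF is at right angles to AF, so N = F + (0, 7.1) = (-41.000, 7.1000). Since NT ⟂ TR (tangency), |NR| = √(7.1² + 37.6²) = 38.264 regardless of where T sits on A1. So R lies on both circle(A, 72.09) and circle(N, 38.264); the above-AF intersection is R = (-59.618, 40.530). T is the foot of the tangent from R: T = (-35.546, 11.646).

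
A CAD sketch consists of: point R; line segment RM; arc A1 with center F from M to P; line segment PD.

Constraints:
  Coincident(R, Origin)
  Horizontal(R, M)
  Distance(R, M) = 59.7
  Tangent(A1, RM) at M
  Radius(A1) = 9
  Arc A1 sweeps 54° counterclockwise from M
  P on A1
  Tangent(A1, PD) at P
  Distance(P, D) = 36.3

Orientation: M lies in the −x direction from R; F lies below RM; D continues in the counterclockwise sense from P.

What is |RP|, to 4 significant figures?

67.08

R is at the origin; RM is horizontal with |RM| = 59.7 and M on the −x side, so M = (-59.70, 0.000). The tangent condition forces FM to be normal to RM, so F = M + (0, -9) = (-59.70, -9.000). On A1, M sits at bearing 90° from F; a 54° counterclockwise sweep puts P at bearing 144°, so P = F + 9.0·(cos 144°, sin 144°) = (-66.98, -3.710). Then |RP| = |P − R| = 67.08.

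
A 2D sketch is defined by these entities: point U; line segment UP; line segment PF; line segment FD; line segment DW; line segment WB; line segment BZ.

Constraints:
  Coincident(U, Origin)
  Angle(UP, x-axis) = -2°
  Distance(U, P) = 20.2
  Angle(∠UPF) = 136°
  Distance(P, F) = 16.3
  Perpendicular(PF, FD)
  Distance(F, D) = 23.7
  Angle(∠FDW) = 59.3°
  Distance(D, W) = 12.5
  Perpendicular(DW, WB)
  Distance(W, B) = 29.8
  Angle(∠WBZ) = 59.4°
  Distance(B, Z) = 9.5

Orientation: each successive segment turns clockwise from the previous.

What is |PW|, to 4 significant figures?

18.19

U is at the origin; UP runs at -2.0° with length 20.2, so P = (20.19, -0.7050). ∠UPF = 136.0° gives PF at -46.00° from the x-axis; with |PF| = 16.3, F = (31.51, -12.43). PF is perpendicular to FD, so FD runs at -136.0°; with |FD| = 23.7, D = (14.46, -28.89). ∠FDW = 59.3° gives DW at 103.3° from the x-axis; with |DW| = 12.5, W = (11.59, -16.73). Then |PW| = |W − P| = 18.19.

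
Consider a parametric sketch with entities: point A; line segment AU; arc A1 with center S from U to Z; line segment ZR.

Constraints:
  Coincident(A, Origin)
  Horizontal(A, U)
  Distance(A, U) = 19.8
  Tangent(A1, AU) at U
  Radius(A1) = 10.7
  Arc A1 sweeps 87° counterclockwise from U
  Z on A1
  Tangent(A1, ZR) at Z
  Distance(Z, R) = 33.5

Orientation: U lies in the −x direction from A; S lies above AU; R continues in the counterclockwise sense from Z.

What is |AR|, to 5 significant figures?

44.211

A is at the origin; A and U share the same y with |AU| = 19.8 and U on the −x side, so U = (-19.800, 0.0000). The tangent condition forces SU to be normal to AU, so S = U + (0, 10.7) = (-19.800, 10.700). On A1, U sits at bearing -90° from S; an 87° counterclockwise sweep puts Z at bearing -3°, so Z = S + 10.7·(cos -3°, sin -3°) = (-9.1147, 10.140). Tangency of A1 to ZR means the radius SZ is perpendicular to ZR, so ZR runs along (−sin -3°, cos -3°); with |ZR| = 33.5, R = (-7.3614, 43.594). Then |AR| = |R − A| = 44.211.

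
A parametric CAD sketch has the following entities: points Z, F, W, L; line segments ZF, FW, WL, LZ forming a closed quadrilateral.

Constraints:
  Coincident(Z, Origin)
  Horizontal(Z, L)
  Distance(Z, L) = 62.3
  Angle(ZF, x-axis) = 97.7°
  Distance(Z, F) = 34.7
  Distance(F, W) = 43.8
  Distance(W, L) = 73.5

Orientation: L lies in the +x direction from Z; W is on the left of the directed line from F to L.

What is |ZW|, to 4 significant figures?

70.00

Checks: |FW| = 43.80 ✓; |WL| = 73.50 ✓.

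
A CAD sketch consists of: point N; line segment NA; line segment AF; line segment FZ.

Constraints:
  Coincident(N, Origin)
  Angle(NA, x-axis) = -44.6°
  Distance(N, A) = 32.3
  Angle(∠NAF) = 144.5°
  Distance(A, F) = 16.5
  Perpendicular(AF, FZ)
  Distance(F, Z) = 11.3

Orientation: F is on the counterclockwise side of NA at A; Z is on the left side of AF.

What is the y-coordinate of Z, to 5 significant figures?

-14.131

N is at the origin; NA runs at -44.6° with length 32.3, so A = 32.3·(cos -44.6°, sin -44.6°) = (22.998, -22.680). ∠NAF = 144.5°, so AF runs at -44.6° + (180° − 144.5°) = -9.1000° from the x-axis; with |AF| = 16.5, F = A + 16.5·(cos -9.1000°, sin -9.1000°) = (39.291, -25.289). AF is perpendicular to FZ; with |FZ| = 11.3 on the left of AF, Z = F + 11.3·(0.15816, 0.98741) = (41.078, -14.131). So Z.y = -14.131.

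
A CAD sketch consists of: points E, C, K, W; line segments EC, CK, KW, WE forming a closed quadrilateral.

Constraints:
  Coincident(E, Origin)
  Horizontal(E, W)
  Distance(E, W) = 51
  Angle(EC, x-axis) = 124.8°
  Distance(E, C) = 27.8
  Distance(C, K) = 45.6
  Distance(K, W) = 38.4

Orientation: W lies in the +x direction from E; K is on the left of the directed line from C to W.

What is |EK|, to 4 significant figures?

42.70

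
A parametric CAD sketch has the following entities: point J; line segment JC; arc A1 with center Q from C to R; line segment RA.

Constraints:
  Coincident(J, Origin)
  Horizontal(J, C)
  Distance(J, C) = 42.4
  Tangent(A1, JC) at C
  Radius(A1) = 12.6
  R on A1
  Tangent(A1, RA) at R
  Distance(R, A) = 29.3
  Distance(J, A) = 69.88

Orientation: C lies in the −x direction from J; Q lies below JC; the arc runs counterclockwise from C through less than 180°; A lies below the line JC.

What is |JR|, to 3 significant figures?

56.3

Checks: ∠(QC, CJ) = 90.00° ✓; |QC| = 12.60 ✓; |QR| = 12.60 ✓; ∠(QR, RA) = 90.00° ✓; |RA| = 29.30 ✓; |JA| = 69.88 ✓.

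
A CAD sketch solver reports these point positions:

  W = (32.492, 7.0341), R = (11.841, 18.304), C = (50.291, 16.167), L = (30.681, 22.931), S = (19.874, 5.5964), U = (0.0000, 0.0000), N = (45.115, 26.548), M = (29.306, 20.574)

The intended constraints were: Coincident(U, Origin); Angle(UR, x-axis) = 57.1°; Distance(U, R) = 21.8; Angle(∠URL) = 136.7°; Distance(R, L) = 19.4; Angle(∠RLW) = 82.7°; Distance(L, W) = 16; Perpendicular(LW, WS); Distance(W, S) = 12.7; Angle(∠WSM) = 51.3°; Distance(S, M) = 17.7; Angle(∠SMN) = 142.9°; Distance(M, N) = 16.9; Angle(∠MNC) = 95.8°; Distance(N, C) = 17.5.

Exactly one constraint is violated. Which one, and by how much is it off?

Distance(N, C) = 17.5 — off by 5.90.

U = (0.00, 0.00) ✓; UR at 57.10° ✓; |UR| = 21.80 ✓; ∠URL = 136.7° ✓; |RL| = 19.40 ✓; ∠RLW = 82.70° ✓; |LW| = 16.00 ✓; ∠(LW, WS) = 90.00° ✓; |WS| = 12.70 ✓; ∠WSM = 51.30° ✓; |SM| = 17.70 ✓; ∠SMN = 142.9° ✓; |MN| = 16.90 ✓; ∠MNC = 95.80° ✓; |NC| = 11.60 ✗.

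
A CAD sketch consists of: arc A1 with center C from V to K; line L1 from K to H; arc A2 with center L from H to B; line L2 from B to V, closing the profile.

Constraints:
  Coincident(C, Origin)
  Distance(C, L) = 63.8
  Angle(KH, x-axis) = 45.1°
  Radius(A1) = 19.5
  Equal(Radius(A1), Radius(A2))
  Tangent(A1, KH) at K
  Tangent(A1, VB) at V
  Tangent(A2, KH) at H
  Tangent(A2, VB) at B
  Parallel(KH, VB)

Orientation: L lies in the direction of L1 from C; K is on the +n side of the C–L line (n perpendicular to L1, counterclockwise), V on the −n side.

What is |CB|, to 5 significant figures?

66.713

The slot axis is L1's direction at 45.1°, so u = (cos 45.1°, sin 45.1°) = (0.70587, 0.70834) and n = (−sin 45.1°, cos 45.1°) = (-0.70834, 0.70587). C is at the origin and L lies 63.8 along u from C, so L = 63.8·u = (45.035, 45.192). Tangency of A1 to both parallel lines with radius 19.5 puts K and V at C ± 19.5·n: K = (-13.813, 13.764), V = (13.813, -13.764). Equal radii place H and B the same way about L: H = L + 19.5·n = (31.222, 58.957), B = L − 19.5·n = (58.847, 31.428). Then |CB| = |B − C| = 66.713.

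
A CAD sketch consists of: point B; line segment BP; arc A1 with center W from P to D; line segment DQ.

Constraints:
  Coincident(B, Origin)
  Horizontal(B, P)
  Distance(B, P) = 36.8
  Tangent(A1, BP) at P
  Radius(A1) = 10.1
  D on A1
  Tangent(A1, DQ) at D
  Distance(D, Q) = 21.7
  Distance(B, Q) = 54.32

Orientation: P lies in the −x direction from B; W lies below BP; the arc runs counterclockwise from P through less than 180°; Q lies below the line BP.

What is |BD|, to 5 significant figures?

48.226

Checks: |BP| = 36.80 ✓; |WD| = 10.10 ✓; ∠(WD, DQ) = 90.00° ✓; |DQ| = 21.70 ✓; |BQ| = 54.32 ✓.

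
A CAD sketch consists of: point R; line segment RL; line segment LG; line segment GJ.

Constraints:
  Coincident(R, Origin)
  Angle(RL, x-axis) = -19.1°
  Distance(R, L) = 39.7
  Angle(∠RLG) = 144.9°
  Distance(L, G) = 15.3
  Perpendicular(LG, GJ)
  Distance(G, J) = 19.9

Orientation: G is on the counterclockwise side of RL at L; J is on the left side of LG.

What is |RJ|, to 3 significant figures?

47.9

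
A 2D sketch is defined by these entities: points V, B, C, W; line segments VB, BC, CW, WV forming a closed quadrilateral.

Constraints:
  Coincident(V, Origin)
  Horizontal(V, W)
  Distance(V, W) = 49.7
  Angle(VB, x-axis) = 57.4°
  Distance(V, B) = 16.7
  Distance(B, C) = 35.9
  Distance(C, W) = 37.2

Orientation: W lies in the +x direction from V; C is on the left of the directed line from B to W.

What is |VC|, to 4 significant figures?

51.83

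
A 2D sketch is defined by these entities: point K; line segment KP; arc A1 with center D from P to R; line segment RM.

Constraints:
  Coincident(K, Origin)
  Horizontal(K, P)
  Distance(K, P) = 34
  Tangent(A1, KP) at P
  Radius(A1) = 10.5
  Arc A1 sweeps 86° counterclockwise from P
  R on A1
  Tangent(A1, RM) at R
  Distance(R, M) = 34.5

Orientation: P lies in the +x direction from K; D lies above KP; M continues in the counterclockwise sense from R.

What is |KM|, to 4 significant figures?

64.42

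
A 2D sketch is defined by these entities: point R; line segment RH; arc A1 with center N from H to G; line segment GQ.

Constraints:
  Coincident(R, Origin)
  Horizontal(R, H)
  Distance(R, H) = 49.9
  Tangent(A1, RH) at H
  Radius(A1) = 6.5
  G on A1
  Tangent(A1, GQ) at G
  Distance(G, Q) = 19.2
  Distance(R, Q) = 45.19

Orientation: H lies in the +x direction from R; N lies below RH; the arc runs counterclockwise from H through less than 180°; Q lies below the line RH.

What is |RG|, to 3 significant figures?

43.9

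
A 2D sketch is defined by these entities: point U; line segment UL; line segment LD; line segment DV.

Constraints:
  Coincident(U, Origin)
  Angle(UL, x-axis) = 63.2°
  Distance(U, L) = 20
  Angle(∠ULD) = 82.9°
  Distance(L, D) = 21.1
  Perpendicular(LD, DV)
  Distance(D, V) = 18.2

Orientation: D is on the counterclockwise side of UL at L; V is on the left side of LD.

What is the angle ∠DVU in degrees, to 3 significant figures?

95.1°

U is at the origin; UL runs at 63.2° with length 20.0, so L = 20.0·(cos 63.2°, sin 63.2°) = (9.02, 17.9). ∠ULD = 82.9°, so LD runs at 63.2° + (180° − 82.9°) = 160° from the x-axis; with |LD| = 21.1, D = L + 21.1·(cos 160°, sin 160°) = (-10.8, 25.0). LD is perpendicular to DV; with |DV| = 18.2 on the left of LD, V = D + 18.2·(-0.337, -0.941) = (-17.0, 7.83). Then cos ∠DVU = VD·VU / (|VD||VU|), giving 95.1°.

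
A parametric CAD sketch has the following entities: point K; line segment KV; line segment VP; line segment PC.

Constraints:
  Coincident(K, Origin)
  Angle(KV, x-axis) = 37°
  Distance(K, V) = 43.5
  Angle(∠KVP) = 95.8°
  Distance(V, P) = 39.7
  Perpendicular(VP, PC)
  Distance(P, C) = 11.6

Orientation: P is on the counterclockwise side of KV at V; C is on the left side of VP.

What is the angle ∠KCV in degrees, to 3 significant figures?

52.0°

K is at the origin; KV runs at 37.0° with length 43.5, so V = 43.5·(cos 37.0°, sin 37.0°) = (34.7, 26.2). ∠KVP = 95.8°, so VP runs at 37.0° + (180° − 95.8°) = 121° from the x-axis; with |VP| = 39.7, P = V + 39.7·(cos 121°, sin 121°) = (14.2, 60.1). VP is perpendicular to PC; with |PC| = 11.6 on the left of VP, C = P + 11.6·(-0.855, -0.518) = (4.25, 54.1). Then cos ∠KCV = CK·CV / (|CK||CV|), giving 52.0°.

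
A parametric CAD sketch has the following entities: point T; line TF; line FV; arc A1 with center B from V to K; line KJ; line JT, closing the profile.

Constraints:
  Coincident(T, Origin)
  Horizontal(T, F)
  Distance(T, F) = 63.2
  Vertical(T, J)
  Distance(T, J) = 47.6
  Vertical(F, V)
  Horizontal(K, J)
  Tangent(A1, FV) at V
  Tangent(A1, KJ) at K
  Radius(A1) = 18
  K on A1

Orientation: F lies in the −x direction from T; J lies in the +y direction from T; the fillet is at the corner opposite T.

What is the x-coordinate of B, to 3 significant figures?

-45.2

TJ is vertical with |TJ| = 47.6 and J on the +y side, so J = (0.00, 47.6). The virtual corner opposite T is at (-63.2, 47.6). The tangent condition forces BV to be normal to FV and since A1 is tangent to KJ there, BK ⟂ KJ, with radius 18.0, so the center B sits 18.0 in from both sides at B = (-45.2, 29.6). So B.x = -45.2.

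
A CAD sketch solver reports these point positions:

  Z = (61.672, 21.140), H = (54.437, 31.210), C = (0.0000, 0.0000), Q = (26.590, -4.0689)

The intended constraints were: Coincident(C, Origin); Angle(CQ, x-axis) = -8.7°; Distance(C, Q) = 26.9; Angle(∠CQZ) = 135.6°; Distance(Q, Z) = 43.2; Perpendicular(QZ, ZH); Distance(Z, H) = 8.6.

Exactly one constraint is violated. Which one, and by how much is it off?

Distance(Z, H) = 8.6 — off by 3.80.

C = (0.00, 0.00) ✓; CQ at -8.700° ✓; |CQ| = 26.90 ✓; ∠CQZ = 135.6° ✓; |QZ| = 43.20 ✓; ∠(QZ, ZH) = 90.00° ✓; |ZH| = 12.40 ✗.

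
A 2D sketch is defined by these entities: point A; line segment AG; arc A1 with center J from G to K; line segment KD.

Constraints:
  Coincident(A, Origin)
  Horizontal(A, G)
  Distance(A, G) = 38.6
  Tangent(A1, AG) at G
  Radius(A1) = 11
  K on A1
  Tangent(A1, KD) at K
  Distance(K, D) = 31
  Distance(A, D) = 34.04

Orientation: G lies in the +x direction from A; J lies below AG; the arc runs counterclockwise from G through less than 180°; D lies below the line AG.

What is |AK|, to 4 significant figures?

29.72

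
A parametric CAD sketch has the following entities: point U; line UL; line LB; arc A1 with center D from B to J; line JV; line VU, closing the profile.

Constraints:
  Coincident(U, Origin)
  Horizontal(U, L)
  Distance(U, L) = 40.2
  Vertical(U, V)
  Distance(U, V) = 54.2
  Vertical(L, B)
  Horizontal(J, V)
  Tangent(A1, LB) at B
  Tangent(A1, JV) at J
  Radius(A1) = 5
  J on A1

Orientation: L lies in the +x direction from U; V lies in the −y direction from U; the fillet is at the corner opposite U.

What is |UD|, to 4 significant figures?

60.50

UV is vertical with |UV| = 54.2 and V on the −y side, so V = (0.000, -54.20). The virtual corner opposite U is at (40.20, -54.20). The tangent condition forces DB to be normal to LB and the tangent condition forces DJ to be normal to JV, with radius 5.0, so the center D sits 5.0 in from both sides at D = (35.20, -49.20). Then |UD| = |D − U| = 60.50.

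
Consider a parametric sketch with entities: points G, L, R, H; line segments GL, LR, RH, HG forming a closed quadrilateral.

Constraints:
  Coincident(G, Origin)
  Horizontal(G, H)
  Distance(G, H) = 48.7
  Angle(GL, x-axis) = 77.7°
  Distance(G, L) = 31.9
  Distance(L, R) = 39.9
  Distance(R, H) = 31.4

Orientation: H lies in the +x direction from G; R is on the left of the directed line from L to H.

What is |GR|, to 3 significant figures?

56.2

G is at the origin; GH is horizontal with |GH| = 48.7 and H in +x, so H = (48.7, 0). GL runs at 77.7° with |GL| = 31.9, so L = (6.80, 31.2). R is determined by |LR| = 39.9 and |RH| = 31.4 together: it lies at the intersection of circle(L, 39.9) and circle(H, 31.4). With |LH| = 52.2, the foot of the radical line on LH is 31.9 from L and the perpendicular offset is √(39.9² − 31.9²) = 23.9. Taking the left-of-LH solution: R = (46.7, 31.3).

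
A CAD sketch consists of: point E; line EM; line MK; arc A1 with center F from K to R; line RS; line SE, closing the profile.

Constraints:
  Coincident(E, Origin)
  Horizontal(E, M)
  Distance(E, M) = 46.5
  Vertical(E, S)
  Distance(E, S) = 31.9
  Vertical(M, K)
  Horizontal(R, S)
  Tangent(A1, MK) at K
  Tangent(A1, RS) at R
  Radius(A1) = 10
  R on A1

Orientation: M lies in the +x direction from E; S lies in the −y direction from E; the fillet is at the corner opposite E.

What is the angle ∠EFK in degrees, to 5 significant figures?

149.04°

E is at the origin; EM is horizontal with |EM| = 46.5 and M on the +x side, so M = (46.500, 0.0000). ES is vertical with |ES| = 31.9 and S on the −y side, so S = (0.0000, -31.900). The virtual corner opposite E is at (46.500, -31.900). Tangency of A1 to MK means the radius FK is perpendicular to MK and tangency of A1 to RS means the radius FR is perpendicular to RS, with radius 10.0, so the center F sits 10.0 in from both sides at F = (36.500, -21.900). That places the tangent points at K = (46.500, -21.900) on MK and R = (36.500, -31.900) on RS. Then cos ∠EFK = FE·FK / (|FE||FK|), giving 149.04°.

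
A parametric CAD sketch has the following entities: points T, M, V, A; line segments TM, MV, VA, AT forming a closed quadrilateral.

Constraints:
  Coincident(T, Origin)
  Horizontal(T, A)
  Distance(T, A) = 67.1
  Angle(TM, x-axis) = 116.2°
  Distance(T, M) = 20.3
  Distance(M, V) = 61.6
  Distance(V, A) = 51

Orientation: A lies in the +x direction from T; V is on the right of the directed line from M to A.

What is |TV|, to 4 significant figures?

41.73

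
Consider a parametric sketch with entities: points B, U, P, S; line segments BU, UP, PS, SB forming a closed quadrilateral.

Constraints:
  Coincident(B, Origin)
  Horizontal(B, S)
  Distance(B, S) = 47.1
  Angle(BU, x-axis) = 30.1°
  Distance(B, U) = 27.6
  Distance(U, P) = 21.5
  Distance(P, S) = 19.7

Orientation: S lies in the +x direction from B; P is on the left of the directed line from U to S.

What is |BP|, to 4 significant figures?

48.70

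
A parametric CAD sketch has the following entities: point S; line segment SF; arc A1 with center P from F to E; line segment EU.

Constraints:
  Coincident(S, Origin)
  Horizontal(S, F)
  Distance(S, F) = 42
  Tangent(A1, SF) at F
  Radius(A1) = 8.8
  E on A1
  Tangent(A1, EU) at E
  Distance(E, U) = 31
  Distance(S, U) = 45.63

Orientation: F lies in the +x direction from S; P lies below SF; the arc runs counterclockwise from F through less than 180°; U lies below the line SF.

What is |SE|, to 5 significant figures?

34.113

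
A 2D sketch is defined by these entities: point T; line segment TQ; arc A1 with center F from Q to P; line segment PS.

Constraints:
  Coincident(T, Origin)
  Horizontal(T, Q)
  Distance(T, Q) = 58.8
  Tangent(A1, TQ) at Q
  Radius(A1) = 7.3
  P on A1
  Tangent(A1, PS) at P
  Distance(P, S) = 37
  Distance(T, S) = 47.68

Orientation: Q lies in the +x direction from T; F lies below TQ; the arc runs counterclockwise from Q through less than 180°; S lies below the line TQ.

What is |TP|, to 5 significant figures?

52.748

Checks: |FP| = 7.300 ✓; ∠(FP, PS) = 90.00° ✓; |PS| = 37.00 ✓; |TS| = 47.68 ✓.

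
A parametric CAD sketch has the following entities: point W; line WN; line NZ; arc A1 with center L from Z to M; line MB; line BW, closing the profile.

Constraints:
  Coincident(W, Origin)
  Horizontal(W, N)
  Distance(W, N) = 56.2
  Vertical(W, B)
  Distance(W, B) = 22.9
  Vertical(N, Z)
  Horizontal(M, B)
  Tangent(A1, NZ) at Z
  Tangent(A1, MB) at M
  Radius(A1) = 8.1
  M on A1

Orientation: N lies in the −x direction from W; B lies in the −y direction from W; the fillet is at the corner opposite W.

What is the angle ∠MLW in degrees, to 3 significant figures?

107°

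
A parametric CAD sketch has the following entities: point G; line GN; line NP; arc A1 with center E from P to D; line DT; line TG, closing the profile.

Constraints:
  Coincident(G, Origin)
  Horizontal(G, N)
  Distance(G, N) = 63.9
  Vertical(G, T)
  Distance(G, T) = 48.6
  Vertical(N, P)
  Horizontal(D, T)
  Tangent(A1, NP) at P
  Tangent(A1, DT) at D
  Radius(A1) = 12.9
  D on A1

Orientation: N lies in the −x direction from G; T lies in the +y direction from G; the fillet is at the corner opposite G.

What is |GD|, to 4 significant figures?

70.45

The virtual corner opposite G is at (-63.90, 48.60). Since A1 is tangent to NP there, EP ⟂ NP and A1 meets DT tangentially, so ED is at right angles to DT, with radius 12.9, so the center E sits 12.9 in from both sides at E = (-51.00, 35.70). That places the tangent points at P = (-63.90, 35.70) on NP and D = (-51.00, 48.60) on DT. Then |GD| = |D − G| = 70.45.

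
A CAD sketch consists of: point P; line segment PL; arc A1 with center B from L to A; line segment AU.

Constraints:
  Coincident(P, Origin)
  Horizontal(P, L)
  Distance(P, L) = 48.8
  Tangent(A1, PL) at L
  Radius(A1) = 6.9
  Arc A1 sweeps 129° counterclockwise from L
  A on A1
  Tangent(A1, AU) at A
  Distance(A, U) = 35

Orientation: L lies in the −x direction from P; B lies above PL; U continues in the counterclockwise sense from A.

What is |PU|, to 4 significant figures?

75.92

P is at the origin; PL is horizontal with |PL| = 48.8 and L on the −x side, so L = (-48.80, 0.000). Tangency of A1 to PL means the radius BL is perpendicular to PL, so B = L + (0, 6.9) = (-48.80, 6.900). On A1, L sits at bearing -90° from B; a 129° counterclockwise sweep puts A at bearing 39°, so A = B + 6.9·(cos 39°, sin 39°) = (-43.44, 11.24). A1 meets AU tangentially, so BA is at right angles to AU, so AU runs along (−sin 39°, cos 39°); with |AU| = 35.0, U = (-65.46, 38.44). Then |PU| = |U − P| = 75.92.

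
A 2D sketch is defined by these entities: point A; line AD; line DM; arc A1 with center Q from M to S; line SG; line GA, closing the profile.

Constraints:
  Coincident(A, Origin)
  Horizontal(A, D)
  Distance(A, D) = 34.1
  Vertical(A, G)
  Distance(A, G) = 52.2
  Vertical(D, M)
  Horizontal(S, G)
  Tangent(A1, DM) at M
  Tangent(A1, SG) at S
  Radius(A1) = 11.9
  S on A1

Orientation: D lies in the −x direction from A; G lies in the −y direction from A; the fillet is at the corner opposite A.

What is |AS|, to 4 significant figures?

56.72

The virtual corner opposite A is at (-34.10, -52.20). Since A1 is tangent to DM there, QM ⟂ DM and the tangent condition forces QS to be normal to SG, with radius 11.9, so the center Q sits 11.9 in from both sides at Q = (-22.20, -40.30). That places the tangent points at M = (-34.10, -40.30) on DM and S = (-22.20, -52.20) on SG. Then |AS| = |S − A| = 56.72.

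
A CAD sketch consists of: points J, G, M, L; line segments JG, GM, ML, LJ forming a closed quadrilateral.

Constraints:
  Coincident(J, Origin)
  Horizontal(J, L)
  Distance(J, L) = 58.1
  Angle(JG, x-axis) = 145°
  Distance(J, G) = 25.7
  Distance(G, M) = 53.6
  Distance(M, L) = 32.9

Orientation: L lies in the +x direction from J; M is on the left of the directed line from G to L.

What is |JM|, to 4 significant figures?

38.14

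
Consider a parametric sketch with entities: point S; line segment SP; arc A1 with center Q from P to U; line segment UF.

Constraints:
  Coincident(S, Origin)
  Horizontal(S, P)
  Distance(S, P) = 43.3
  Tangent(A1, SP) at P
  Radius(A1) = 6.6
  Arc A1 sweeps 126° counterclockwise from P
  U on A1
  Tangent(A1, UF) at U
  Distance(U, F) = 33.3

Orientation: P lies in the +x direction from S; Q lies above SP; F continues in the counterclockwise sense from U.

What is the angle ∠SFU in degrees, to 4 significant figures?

73.84°

S is at the origin; SP is horizontal with |SP| = 43.3 and P on the +x side, so P = (43.30, 0.000). A1 meets SP tangentially, so QP is at right angles to SP, so Q = P + (0, 6.6) = (43.30, 6.600). On A1, P sits at bearing -90° from Q; a 126° counterclockwise sweep puts U at bearing 36°, so U = Q + 6.6·(cos 36°, sin 36°) = (48.64, 10.48). Since A1 is tangent to UF there, QU ⟂ UF, so UF runs along (−sin 36°, cos 36°); with |UF| = 33.3, F = (29.07, 37.42). Then cos ∠SFU = FS·FU / (|FS||FU|), giving 73.84°.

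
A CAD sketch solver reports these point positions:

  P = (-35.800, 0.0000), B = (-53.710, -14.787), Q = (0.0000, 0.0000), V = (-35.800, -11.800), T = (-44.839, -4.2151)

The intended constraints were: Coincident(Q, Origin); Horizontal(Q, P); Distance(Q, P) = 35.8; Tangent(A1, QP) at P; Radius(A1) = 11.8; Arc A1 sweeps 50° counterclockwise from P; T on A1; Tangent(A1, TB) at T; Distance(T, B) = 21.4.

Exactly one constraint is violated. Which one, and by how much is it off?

Distance(T, B) = 21.4 — off by 7.60.

Q = (0.00, 0.00) ✓; Q.y = 0.00, P.y = 0.00 ✓; |QP| = 35.80 ✓; ∠(VP, PQ) = 90.00° ✓; |VP| = 11.80 ✓; bearing(V→T) − bearing(V→P) = 50.00° ✓; |VT| = 11.80 ✓; ∠(VT, TB) = 90.00° ✓; |TB| = 13.80 ✗.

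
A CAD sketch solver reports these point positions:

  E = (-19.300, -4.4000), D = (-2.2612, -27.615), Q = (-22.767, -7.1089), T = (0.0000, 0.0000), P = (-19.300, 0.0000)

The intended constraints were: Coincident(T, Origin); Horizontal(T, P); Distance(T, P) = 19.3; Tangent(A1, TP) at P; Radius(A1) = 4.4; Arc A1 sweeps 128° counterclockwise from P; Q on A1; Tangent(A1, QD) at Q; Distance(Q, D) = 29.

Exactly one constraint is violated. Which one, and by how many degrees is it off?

Tangent(A1, QD) at Q — off by 7.00°.

T = (0.00, 0.00) ✓; T.y = 0.00, P.y = 0.00 ✓; |TP| = 19.30 ✓; ∠(EP, PT) = 90.00° ✓; |EP| = 4.400 ✓; bearing(E→Q) − bearing(E→P) = 128.0° ✓; |EQ| = 4.400 ✓; ∠(EQ, QD) = 83.00° ✗; |QD| = 29.00 ✓.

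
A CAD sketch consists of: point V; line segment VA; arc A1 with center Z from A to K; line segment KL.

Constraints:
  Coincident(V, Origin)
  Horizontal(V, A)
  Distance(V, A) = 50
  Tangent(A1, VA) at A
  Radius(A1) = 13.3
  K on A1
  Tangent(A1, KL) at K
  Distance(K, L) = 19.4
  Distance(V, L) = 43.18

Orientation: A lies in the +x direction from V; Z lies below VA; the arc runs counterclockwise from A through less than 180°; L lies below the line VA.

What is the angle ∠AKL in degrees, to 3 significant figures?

142°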